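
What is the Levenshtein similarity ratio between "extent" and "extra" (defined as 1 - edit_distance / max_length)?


Word 1: "extent" (length 6)
Word 2: "extra" (length 5)
One optimal edit sequence:
  1. keep 'e'
  2. keep 'x'
  3. keep 't'
  4. delete 'e'  (+1)
  5. substitute 'n' -> 'r'  (+1)
  6. substitute 't' -> 'a'  (+1)
Edit distance = 3
Max length = max(6, 5) = 6
Similarity = 1 - 3/6
= 0.5000


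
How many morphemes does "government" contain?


Word: "government"
Morphemes: govern | -ment
Each morpheme carries meaning
= 2 morphemes


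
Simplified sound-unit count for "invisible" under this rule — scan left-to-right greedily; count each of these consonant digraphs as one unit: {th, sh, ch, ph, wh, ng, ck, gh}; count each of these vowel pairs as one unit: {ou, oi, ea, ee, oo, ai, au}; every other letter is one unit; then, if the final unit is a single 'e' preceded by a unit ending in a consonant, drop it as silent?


Word: "invisible" (9 letters)
Left-to-right scan:
  [1] 'i' (letter)
  [2] 'n' (letter)
  [3] 'v' (letter)
  [4] 'i' (letter)
  [5] 's' (letter)
  [6] 'i' (letter)
  [7] 'b' (letter)
  [8] 'l' (letter)
  [9] 'e' (letter)
Units from scan: 9
Final unit is 'e' after a consonant -> drop as silent (-1)
Sound units = 8 units


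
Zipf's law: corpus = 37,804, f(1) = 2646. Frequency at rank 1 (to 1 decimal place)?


Zipf's law: f(r) = f(1) / r
f(1) = 2646
f(1) = 2646 / 1
= 2646.0 occurrences


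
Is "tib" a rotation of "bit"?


Word: "bit", Candidate: "tib"
Method: check if candidate is substring of word+word
"bitbit" contains "tib"? No
Is rotation = No


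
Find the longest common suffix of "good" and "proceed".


Word 1: "good"
Word 2: "proceed"
Comparing from end:
  Pos -1: 'd' == 'd'
  Pos -2: 'o' != 'e' (stop)
LCS = "d" (length 1)


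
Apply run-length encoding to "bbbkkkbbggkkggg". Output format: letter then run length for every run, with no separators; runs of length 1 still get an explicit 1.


String: "bbbkkkbbggkkggg"
Scanning for consecutive runs:
  'b' x 3
  'k' x 3
  'b' x 2
  'g' x 2
  'k' x 2
  'g' x 3
RLE = "b3k3b2g2k2g3"


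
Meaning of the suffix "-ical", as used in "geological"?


Suffix: -ical
As in: geological -> geology + -ical, with a spelling change
Meaning = relating to


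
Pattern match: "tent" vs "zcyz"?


Pattern of "tent": [0, 1, 2, 0]
Pattern of "zcyz": [0, 1, 2, 0]
Patterns match
Same pattern = Yes


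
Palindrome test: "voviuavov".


Word: "voviuavov"
Reversed: "vovauivov"
Forward == Backward? voviuavov != vovauivov
Palindrome = No


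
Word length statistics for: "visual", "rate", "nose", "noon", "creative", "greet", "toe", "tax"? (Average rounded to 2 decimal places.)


Lengths: "visual"=6, "rate"=4, "nose"=4, "noon"=4, "creative"=8, "greet"=5, "toe"=3, "tax"=3
Sum = 37, Count = 8
Average = 37/8 = 4.63
= avg=4.63, min=3, max=8


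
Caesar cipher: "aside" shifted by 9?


Word: "aside"
Shift: 9
Each letter → (letter + shift) mod 26:
  'a' (0) + 9 = 9 → 'j'
  's' (18) + 9 = 1 → 'b'
  'i' (8) + 9 = 17 → 'r'
  'd' (3) + 9 = 12 → 'm'
  'e' (4) + 9 = 13 → 'n'
Result = "jbrmn"


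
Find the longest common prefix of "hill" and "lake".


Word 1: "hill"
Word 2: "lake"
Comparing from start:
  Pos 0: 'h' != 'l' (stop)
LCP = "" (length 0)


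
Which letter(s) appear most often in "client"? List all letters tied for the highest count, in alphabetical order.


Word: "client"
Letter counts:
  'c': 1
  'e': 1
  'i': 1
  'l': 1
  'n': 1
  't': 1
Maximum count = 1
Most frequent = 'c', 'e', 'i', 'l', 'n', 't' (1 time each)


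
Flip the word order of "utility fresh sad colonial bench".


Original: "utility fresh sad colonial bench"
Words (1..n): utility | fresh | sad | colonial | bench
Reversed (n..1): bench | colonial | sad | fresh | utility
Result = "bench colonial sad fresh utility"


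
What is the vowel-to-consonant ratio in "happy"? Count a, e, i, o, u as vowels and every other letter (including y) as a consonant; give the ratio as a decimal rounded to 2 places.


Word: "happy"
Vowels (a,e,i,o,u): 1
Consonants: 4
Ratio = 1/4
= 0.25


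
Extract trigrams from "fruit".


Word: "fruit" (length 5)
Number of trigrams = 5 - 3 + 1 = 3
  Position 0: "fru"
  Position 1: "rui"
  Position 2: "uit"
Trigrams = "fru", "rui", "uit"


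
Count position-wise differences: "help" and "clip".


Comparing character by character (same length = 4):
  Pos 0: 'h' vs 'c' !=
  Pos 1: 'e' vs 'l' !=
  Pos 2: 'l' vs 'i' !=
  Pos 3: 'p' vs 'p' =
Hamming distance = 3


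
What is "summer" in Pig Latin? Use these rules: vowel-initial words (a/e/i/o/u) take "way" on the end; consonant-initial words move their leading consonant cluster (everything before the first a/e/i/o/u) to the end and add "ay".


Word: "summer"
Starts with consonant(s) → move to end, add 'ay'
Consonant cluster: "s"
Pig Latin = "ummersay"


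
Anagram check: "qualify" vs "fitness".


Word 1: "qualify" → sorted: afilquy
Word 2: "fitness" → sorted: efinsst
Same letters? afilquy != efinsst
Anagram = No


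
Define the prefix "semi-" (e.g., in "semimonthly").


Prefix: semi-
As in: semimonthly -> semi- + monthly
Meaning = half


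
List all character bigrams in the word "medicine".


Word: "medicine" (length 8)
Number of bigrams = 8 - 2 + 1 = 7
  Position 0: "me"
  Position 1: "ed"
  Position 2: "di"
  Position 3: "ic"
  Position 4: "ci"
  Position 5: "in"
  Position 6: "ne"
Bigrams = "me", "ed", "di", "ic", "ci", "in", "ne"


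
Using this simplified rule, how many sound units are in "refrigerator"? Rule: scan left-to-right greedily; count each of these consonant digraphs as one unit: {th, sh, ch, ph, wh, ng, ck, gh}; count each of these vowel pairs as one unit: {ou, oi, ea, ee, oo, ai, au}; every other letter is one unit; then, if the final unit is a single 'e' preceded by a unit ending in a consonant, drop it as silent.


Word: "refrigerator" (12 letters)
Left-to-right scan:
  [1] 'r' (letter)
  [2] 'e' (letter)
  [3] 'f' (letter)
  [4] 'r' (letter)
  [5] 'i' (letter)
  [6] 'g' (letter)
  [7] 'e' (letter)
  [8] 'r' (letter)
  [9] 'a' (letter)
  [10] 't' (letter)
  [11] 'o' (letter)
  [12] 'r' (letter)
Units from scan: 12
Sound units = 12 units


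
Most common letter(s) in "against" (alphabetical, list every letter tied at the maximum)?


Word: "against"
Letter counts:
  'a': 2
  'g': 1
  'i': 1
  'n': 1
  's': 1
  't': 1
Maximum count = 2
Most frequent = 'a' (2 times each)


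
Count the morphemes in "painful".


Word: "painful"
Morphemes: pain + -ful
Each morpheme carries meaning
= 2 morphemes


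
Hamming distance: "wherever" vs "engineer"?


Comparing character by character (same length = 8):
  Pos 0: 'w' vs 'e' !=
  Pos 1: 'h' vs 'n' !=
  Pos 2: 'e' vs 'g' !=
  Pos 3: 'r' vs 'i' !=
  Pos 4: 'e' vs 'n' !=
  Pos 5: 'v' vs 'e' !=
  Pos 6: 'e' vs 'e' =
  Pos 7: 'r' vs 'r' =
Hamming distance = 6


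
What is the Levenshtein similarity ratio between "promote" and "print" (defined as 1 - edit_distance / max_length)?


Word 1: "promote" (length 7)
Word 2: "print" (length 5)
One optimal edit sequence:
  1. keep 'p'
  2. keep 'r'
  3. delete 'o'  (+1)
  4. substitute 'm' -> 'i'  (+1)
  5. substitute 'o' -> 'n'  (+1)
  6. keep 't'
  7. delete 'e'  (+1)
Edit distance = 4
Max length = max(7, 5) = 7
Similarity = 1 - 4/7
= 0.4286


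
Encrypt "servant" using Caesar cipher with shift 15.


Word: "servant"
Shift: 15
Each letter → (letter + shift) mod 26:
  's' (18) + 15 = 7 → 'h'
  'e' (4) + 15 = 19 → 't'
  'r' (17) + 15 = 6 → 'g'
  'v' (21) + 15 = 10 → 'k'
  'a' (0) + 15 = 15 → 'p'
  'n' (13) + 15 = 2 → 'c'
  't' (19) + 15 = 8 → 'i'
Result = "htgkpci"


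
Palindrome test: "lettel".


Word: "lettel"
Reversed: "lettel"
Forward == Backward? lettel == lettel
Palindrome = Yes


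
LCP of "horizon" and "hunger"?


Word 1: "horizon"
Word 2: "hunger"
Comparing from start:
  Pos 0: 'h' == 'h'
  Pos 1: 'o' != 'u' (stop)
LCP = "h" (length 1)


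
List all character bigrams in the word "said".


Word: "said" (length 4)
Number of bigrams = 4 - 2 + 1 = 3
  Position 0: "sa"
  Position 1: "ai"
  Position 2: "id"
Bigrams = "sa", "ai", "id"


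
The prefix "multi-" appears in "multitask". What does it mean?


Prefix: multi-
Example: multitask = multi- + task
Meaning = many


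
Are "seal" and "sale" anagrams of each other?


Word 1: "seal" → sorted: aels
Word 2: "sale" → sorted: aels
Same letters? aels == aels
Anagram = Yes


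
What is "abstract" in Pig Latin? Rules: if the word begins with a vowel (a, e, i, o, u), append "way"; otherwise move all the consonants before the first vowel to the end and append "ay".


Word: "abstract"
Starts with vowel → add 'way'
Pig Latin = "abstractway"


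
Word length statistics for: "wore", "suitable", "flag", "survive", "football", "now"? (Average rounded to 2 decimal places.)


Lengths: "wore"=4, "suitable"=8, "flag"=4, "survive"=7, "football"=8, "now"=3
Sum = 34, Count = 6
Average = 34/6 = 5.67
= avg=5.67, min=3, max=8


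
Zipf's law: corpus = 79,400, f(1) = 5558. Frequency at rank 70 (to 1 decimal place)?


Zipf's law: f(r) = f(1) / r
f(1) = 5558
f(70) = 5558 / 70
= 79.4 occurrences


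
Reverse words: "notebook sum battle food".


Original: "notebook sum battle food"
Words (1..n): notebook | sum | battle | food
Reversed (n..1): food | battle | sum | notebook
Result = "food battle sum notebook"


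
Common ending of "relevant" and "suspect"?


Word 1: "relevant"
Word 2: "suspect"
Comparing from end:
  Pos -1: 't' == 't'
  Pos -2: 'n' != 'c' (stop)
LCS = "t" (length 1)


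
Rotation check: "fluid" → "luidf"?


Word: "fluid", Candidate: "luidf"
Method: check if candidate is substring of word+word
"fluidfluid" contains "luidf"? Yes
Is rotation = Yes


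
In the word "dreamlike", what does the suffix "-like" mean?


Suffix: -like
Example: dreamlike (dream + -like)
Meaning = resembling


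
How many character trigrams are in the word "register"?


Word: "register" (length 8)
Number of 3-grams = length - 3 + 1 = 8 - 3 + 1
= 6


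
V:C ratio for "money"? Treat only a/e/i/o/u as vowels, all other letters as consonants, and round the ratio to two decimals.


Word: "money"
Vowels (a,e,i,o,u): 2
Consonants: 3
Ratio = 2/3
= 0.67


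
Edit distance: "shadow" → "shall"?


Word 1: "shadow" (length 6)
Word 2: "shall" (length 5)
One optimal edit sequence (insert/delete/substitute each cost 1):
  1. keep 's'
  2. keep 'h'
  3. keep 'a'
  4. delete 'd'  (+1)
  5. substitute 'o' -> 'l'  (+1)
  6. substitute 'w' -> 'l'  (+1)
Total edit operations: 3
Edit distance = 3


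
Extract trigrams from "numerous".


Word: "numerous" (length 8)
Number of trigrams = 8 - 3 + 1 = 6
  Position 0: "num"
  Position 1: "ume"
  Position 2: "mer"
  Position 3: "ero"
  Position 4: "rou"
  Position 5: "ous"
Trigrams = "num", "ume", "mer", "ero", "rou", "ous"


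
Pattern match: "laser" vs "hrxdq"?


Pattern of "laser": [0, 1, 2, 3, 4]
Pattern of "hrxdq": [0, 1, 2, 3, 4]
Patterns match
Same pattern = Yes


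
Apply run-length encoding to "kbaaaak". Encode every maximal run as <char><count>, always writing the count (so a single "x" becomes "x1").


String: "kbaaaak"
Scanning for consecutive runs:
  'k' x 1
  'b' x 1
  'a' x 4
  'k' x 1
RLE = "k1b1a4k1"


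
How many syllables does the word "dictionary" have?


Word: "dictionary"
Syllable breakdown: dic / tion / ar / y
Counting: 4 parts
= 4 syllables


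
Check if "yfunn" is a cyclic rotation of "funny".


Word: "funny", Candidate: "yfunn"
Method: check if candidate is substring of word+word
"funnyfunny" contains "yfunn"? Yes
Is rotation = Yes


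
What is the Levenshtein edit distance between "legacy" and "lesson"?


Word 1: "legacy" (length 6)
Word 2: "lesson" (length 6)
One optimal edit sequence (insert/delete/substitute each cost 1):
  1. keep 'l'
  2. keep 'e'
  3. substitute 'g' -> 's'  (+1)
  4. substitute 'a' -> 's'  (+1)
  5. substitute 'c' -> 'o'  (+1)
  6. substitute 'y' -> 'n'  (+1)
Total edit operations: 4
Edit distance = 4


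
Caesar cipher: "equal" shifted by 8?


Word: "equal"
Shift: 8
Each letter → (letter + shift) mod 26:
  'e' (4) + 8 = 12 → 'm'
  'q' (16) + 8 = 24 → 'y'
  'u' (20) + 8 = 2 → 'c'
  'a' (0) + 8 = 8 → 'i'
  'l' (11) + 8 = 19 → 't'
Result = "mycit"


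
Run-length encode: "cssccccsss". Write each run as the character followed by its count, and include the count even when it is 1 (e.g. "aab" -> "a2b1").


String: "cssccccsss"
Scanning for consecutive runs:
  'c' x 1
  's' x 2
  'c' x 4
  's' x 3
RLE = "c1s2c4s3"


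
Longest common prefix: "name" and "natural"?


Word 1: "name"
Word 2: "natural"
Comparing from start:
  Pos 0: 'n' == 'n'
  Pos 1: 'a' == 'a'
  Pos 2: 'm' != 't' (stop)
LCP = "na" (length 2)


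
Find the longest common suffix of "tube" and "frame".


Word 1: "tube"
Word 2: "frame"
Comparing from end:
  Pos -1: 'e' == 'e'
  Pos -2: 'b' != 'm' (stop)
LCS = "e" (length 1)


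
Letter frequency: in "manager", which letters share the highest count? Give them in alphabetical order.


Word: "manager"
Letter counts:
  'a': 2
  'e': 1
  'g': 1
  'm': 1
  'n': 1
  'r': 1
Maximum count = 2
Most frequent = 'a' (2 times each)


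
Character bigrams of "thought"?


Word: "thought" (length 7)
Number of bigrams = 7 - 2 + 1 = 6
  Position 0: "th"
  Position 1: "ho"
  Position 2: "ou"
  Position 3: "ug"
  Position 4: "gh"
  Position 5: "ht"
Bigrams = "th", "ho", "ou", "ug", "gh", "ht"


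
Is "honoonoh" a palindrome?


Word: "honoonoh"
Reversed: "honoonoh"
Forward == Backward? honoonoh == honoonoh
Palindrome = Yes


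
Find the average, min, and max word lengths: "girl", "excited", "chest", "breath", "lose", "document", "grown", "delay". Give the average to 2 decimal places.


Lengths: "girl"=4, "excited"=7, "chest"=5, "breath"=6, "lose"=4, "document"=8, "grown"=5, "delay"=5
Sum = 44, Count = 8
Average = 44/8 = 5.50
= avg=5.50, min=4, max=8


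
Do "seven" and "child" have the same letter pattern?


Pattern of "seven": [0, 1, 2, 1, 3]
Pattern of "child": [0, 1, 2, 3, 4]
Patterns do not match
Same pattern = No


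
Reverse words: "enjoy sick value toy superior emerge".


Original: "enjoy sick value toy superior emerge"
Words (1..n): enjoy | sick | value | toy | superior | emerge
Reversed (n..1): emerge | superior | toy | value | sick | enjoy
Result = "emerge superior toy value sick enjoy"


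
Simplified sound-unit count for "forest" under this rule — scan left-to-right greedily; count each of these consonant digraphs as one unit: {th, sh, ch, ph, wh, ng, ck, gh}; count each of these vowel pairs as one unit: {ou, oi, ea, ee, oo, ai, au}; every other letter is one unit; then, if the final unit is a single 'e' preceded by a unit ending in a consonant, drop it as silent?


Word: "forest" (6 letters)
Left-to-right scan:
  1. 'f' (letter)
  2. 'o' (letter)
  3. 'r' (letter)
  4. 'e' (letter)
  5. 's' (letter)
  6. 't' (letter)
Units from scan: 6
Sound units = 6 units


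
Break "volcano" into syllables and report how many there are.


Word: "volcano"
Syllable breakdown: vol / ca / no
Counting: 3 parts
= 3 syllables


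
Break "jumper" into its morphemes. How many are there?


Word: "jumper"
Morphemes: jump / -er
Each morpheme carries meaning
= 2 morphemes


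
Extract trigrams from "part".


Word: "part" (length 4)
Number of trigrams = 4 - 3 + 1 = 2
  Position 0: "par"
  Position 1: "art"
Trigrams = "par", "art"


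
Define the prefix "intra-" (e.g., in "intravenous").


Prefix: intra-
Example: intravenous (intra- + venous)
Meaning = within


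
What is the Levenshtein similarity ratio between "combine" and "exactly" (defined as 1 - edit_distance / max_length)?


Word 1: "combine" (length 7)
Word 2: "exactly" (length 7)
One optimal edit sequence:
  1. substitute 'c' -> 'e'  (+1)
  2. substitute 'o' -> 'x'  (+1)
  3. substitute 'm' -> 'a'  (+1)
  4. substitute 'b' -> 'c'  (+1)
  5. substitute 'i' -> 't'  (+1)
  6. substitute 'n' -> 'l'  (+1)
  7. substitute 'e' -> 'y'  (+1)
Edit distance = 7
Max length = max(7, 7) = 7
Similarity = 1 - 7/7
= 0.0000


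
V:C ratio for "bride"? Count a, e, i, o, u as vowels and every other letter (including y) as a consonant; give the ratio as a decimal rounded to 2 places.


Word: "bride"
Vowels (a,e,i,o,u): 2
Consonants: 3
Ratio = 2/3
= 0.67


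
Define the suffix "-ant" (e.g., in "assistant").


Suffix: -ant
As in: assistant -> assist + -ant
Meaning = one who / that which


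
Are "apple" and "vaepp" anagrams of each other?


Word 1: "apple" → sorted: aelpp
Word 2: "vaepp" → sorted: aeppv
Same letters? aelpp != aeppv
Anagram = No


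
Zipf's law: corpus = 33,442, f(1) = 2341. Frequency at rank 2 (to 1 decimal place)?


Zipf's law: f(r) = f(1) / r
f(1) = 2341
f(2) = 2341 / 2
= 1170.5 occurrences


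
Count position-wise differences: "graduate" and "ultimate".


Comparing character by character (same length = 8):
  Pos 0: 'g' vs 'u' !=
  Pos 1: 'r' vs 'l' !=
  Pos 2: 'a' vs 't' !=
  Pos 3: 'd' vs 'i' !=
  Pos 4: 'u' vs 'm' !=
  Pos 5: 'a' vs 'a' =
  Pos 6: 't' vs 't' =
  Pos 7: 'e' vs 'e' =
Hamming distance = 5


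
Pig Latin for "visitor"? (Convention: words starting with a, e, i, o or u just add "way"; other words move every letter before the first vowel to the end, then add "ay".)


Word: "visitor"
Starts with consonant(s) → move to end, add 'ay'
Consonant cluster: "v"
Pig Latin = "isitorvay"


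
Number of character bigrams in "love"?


Word: "love" (length 4)
Number of 2-grams = length - 2 + 1 = 4 - 2 + 1
= 3


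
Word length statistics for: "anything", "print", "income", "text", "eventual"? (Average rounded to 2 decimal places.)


Lengths: "anything"=8, "print"=5, "income"=6, "text"=4, "eventual"=8
Sum = 31, Count = 5
Average = 31/5 = 6.20
= avg=6.20, min=4, max=8


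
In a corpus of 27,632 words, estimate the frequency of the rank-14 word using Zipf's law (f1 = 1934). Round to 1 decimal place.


Zipf's law: f(r) = f(1) / r
f(1) = 1934
f(14) = 1934 / 14
= 138.1 occurrences


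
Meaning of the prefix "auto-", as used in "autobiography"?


Prefix: auto-
Example: autobiography = auto- + biography
Meaning = self


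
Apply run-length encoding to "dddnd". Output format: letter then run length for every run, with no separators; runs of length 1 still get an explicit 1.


String: "dddnd"
Scanning for consecutive runs:
  'd' x 3
  'n' x 1
  'd' x 1
RLE = "d3n1d1"


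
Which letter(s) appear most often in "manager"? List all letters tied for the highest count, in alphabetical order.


Word: "manager"
Letter counts:
  'a': 2
  'e': 1
  'g': 1
  'm': 1
  'n': 1
  'r': 1
Maximum count = 2
Most frequent = 'a' (2 times each)


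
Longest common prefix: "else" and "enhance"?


Word 1: "else"
Word 2: "enhance"
Comparing from start:
  Pos 0: 'e' == 'e'
  Pos 1: 'l' != 'n' (stop)
LCP = "e" (length 1)


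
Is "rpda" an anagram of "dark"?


Word 1: "dark" → sorted: adkr
Word 2: "rpda" → sorted: adpr
Same letters? adkr != adpr
Anagram = No


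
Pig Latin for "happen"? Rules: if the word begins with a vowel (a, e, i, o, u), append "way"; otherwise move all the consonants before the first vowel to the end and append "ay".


Word: "happen"
Starts with consonant(s) → move to end, add 'ay'
Consonant cluster: "h"
Pig Latin = "appenhay"


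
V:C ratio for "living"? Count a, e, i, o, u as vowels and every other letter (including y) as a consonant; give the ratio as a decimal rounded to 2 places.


Word: "living"
Vowels (a,e,i,o,u): 2
Consonants: 4
Ratio = 2/4
= 0.50


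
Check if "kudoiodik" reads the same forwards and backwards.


Word: "kudoiodik"
Reversed: "kidoioduk"
Forward == Backward? kudoiodik != kidoioduk
Palindrome = No


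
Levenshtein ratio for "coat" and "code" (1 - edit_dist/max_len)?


Word 1: "coat" (length 4)
Word 2: "code" (length 4)
One optimal edit sequence:
  1. keep 'c'
  2. keep 'o'
  3. substitute 'a' -> 'd'  (+1)
  4. substitute 't' -> 'e'  (+1)
Edit distance = 2
Max length = max(4, 4) = 4
Similarity = 1 - 2/4
= 0.5000


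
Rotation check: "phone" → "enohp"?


Word: "phone", Candidate: "enohp"
Method: check if candidate is substring of word+word
"phonephone" contains "enohp"? No
Is rotation = No


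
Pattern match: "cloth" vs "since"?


Pattern of "cloth": [0, 1, 2, 3, 4]
Pattern of "since": [0, 1, 2, 3, 4]
Patterns match
Same pattern = Yes


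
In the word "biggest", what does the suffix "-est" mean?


Suffix: -est
As in: biggest -> big + -est, with a spelling change
Meaning = most


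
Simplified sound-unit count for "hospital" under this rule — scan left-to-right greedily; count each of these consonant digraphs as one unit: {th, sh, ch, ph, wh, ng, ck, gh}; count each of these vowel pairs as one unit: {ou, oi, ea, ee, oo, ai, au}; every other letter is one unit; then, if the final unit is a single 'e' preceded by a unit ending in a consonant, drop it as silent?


Word: "hospital" (8 letters)
Left-to-right scan:
  [1] 'h' (letter)
  [2] 'o' (letter)
  [3] 's' (letter)
  [4] 'p' (letter)
  [5] 'i' (letter)
  [6] 't' (letter)
  [7] 'a' (letter)
  [8] 'l' (letter)
Units from scan: 8
Sound units = 8 units


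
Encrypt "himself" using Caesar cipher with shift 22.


Word: "himself"
Shift: 22
Each letter → (letter + shift) mod 26:
  'h' (7) + 22 = 3 → 'd'
  'i' (8) + 22 = 4 → 'e'
  'm' (12) + 22 = 8 → 'i'
  's' (18) + 22 = 14 → 'o'
  'e' (4) + 22 = 0 → 'a'
  'l' (11) + 22 = 7 → 'h'
  'f' (5) + 22 = 1 → 'b'
Result = "deioahb"


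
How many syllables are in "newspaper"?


Word: "newspaper"
Syllable breakdown: news-pa-per
Counting: 3 parts
= 3 syllables


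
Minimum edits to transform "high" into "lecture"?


Word 1: "high" (length 4)
Word 2: "lecture" (length 7)
One optimal edit sequence (insert/delete/substitute each cost 1):
  1. insert 'l'  (+1)
  2. insert 'e'  (+1)
  3. insert 'c'  (+1)
  4. substitute 'h' -> 't'  (+1)
  5. substitute 'i' -> 'u'  (+1)
  6. substitute 'g' -> 'r'  (+1)
  7. substitute 'h' -> 'e'  (+1)
Total edit operations: 7
Edit distance = 7


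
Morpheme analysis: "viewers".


Word: "viewers"
Morphemes: view | -er | -s
Each morpheme carries meaning
= 3 morphemes


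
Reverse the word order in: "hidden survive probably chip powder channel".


Original: "hidden survive probably chip powder channel"
Words (1..n): hidden | survive | probably | chip | powder | channel
Reversed (n..1): channel | powder | chip | probably | survive | hidden
Result = "channel powder chip probably survive hidden"


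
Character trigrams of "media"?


Word: "media" (length 5)
Number of trigrams = 5 - 3 + 1 = 3
  Position 0: "med"
  Position 1: "edi"
  Position 2: "dia"
Trigrams = "med", "edi", "dia"


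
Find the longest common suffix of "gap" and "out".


Word 1: "gap"
Word 2: "out"
Comparing from end:
  Pos -1: 'p' != 't' (stop)
LCS = "" (length 0)


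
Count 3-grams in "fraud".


Word: "fraud" (length 5)
Number of 3-grams = length - 3 + 1 = 5 - 3 + 1
= 3


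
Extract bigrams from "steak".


Word: "steak" (length 5)
Number of bigrams = 5 - 2 + 1 = 4
  Position 0: "st"
  Position 1: "te"
  Position 2: "ea"
  Position 3: "ak"
Bigrams = "st", "te", "ea", "ak"


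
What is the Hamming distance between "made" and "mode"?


Comparing character by character (same length = 4):
  Pos 0: 'm' vs 'm' =
  Pos 1: 'a' vs 'o' !=
  Pos 2: 'd' vs 'd' =
  Pos 3: 'e' vs 'e' =
Hamming distance = 1


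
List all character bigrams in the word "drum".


Word: "drum" (length 4)
Number of bigrams = 4 - 2 + 1 = 3
  Position 0: "dr"
  Position 1: "ru"
  Position 2: "um"
Bigrams = "dr", "ru", "um"


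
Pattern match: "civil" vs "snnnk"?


Pattern of "civil": [0, 1, 2, 1, 3]
Pattern of "snnnk": [0, 1, 1, 1, 2]
Patterns do not match
Same pattern = No


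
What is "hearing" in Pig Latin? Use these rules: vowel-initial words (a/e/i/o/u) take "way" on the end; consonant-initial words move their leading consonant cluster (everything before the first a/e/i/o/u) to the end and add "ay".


Word: "hearing"
Starts with consonant(s) → move to end, add 'ay'
Consonant cluster: "h"
Pig Latin = "earinghay"


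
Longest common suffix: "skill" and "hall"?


Word 1: "skill"
Word 2: "hall"
Comparing from end:
  Pos -1: 'l' == 'l'
  Pos -2: 'l' == 'l'
  Pos -3: 'i' != 'a' (stop)
LCS = "ll" (length 2)


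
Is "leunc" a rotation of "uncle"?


Word: "uncle", Candidate: "leunc"
Method: check if candidate is substring of word+word
"uncleuncle" contains "leunc"? Yes
Is rotation = Yes


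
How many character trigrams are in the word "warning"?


Word: "warning" (length 7)
Number of 3-grams = length - 3 + 1 = 7 - 3 + 1
= 5


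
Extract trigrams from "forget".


Word: "forget" (length 6)
Number of trigrams = 6 - 3 + 1 = 4
  Position 0: "for"
  Position 1: "org"
  Position 2: "rge"
  Position 3: "get"
Trigrams = "for", "org", "rge", "get"


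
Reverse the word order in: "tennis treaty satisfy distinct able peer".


Original: "tennis treaty satisfy distinct able peer"
Words (1..n): tennis | treaty | satisfy | distinct | able | peer
Reversed (n..1): peer | able | distinct | satisfy | treaty | tennis
Result = "peer able distinct satisfy treaty tennis"


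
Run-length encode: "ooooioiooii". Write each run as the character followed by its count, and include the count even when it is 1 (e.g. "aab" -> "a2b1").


String: "ooooioiooii"
Scanning for consecutive runs:
  'o' x 4
  'i' x 1
  'o' x 1
  'i' x 1
  'o' x 2
  'i' x 2
RLE = "o4i1o1i1o2i2"


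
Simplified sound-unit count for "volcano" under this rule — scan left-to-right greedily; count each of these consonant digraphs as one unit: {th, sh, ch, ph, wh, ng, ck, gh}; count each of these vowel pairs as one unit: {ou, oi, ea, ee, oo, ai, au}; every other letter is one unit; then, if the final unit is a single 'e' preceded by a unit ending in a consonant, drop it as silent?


Word: "volcano" (7 letters)
Left-to-right scan:
  (1) 'v' (letter)
  (2) 'o' (letter)
  (3) 'l' (letter)
  (4) 'c' (letter)
  (5) 'a' (letter)
  (6) 'n' (letter)
  (7) 'o' (letter)
Units from scan: 7
Sound units = 7 units


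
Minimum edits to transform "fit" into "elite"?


Word 1: "fit" (length 3)
Word 2: "elite" (length 5)
One optimal edit sequence (insert/delete/substitute each cost 1):
  1. insert 'e'  (+1)
  2. substitute 'f' -> 'l'  (+1)
  3. keep 'i'
  4. keep 't'
  5. insert 'e'  (+1)
Total edit operations: 3
Edit distance = 3


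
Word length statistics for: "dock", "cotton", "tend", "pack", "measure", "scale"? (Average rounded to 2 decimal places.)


Lengths: "dock"=4, "cotton"=6, "tend"=4, "pack"=4, "measure"=7, "scale"=5
Sum = 30, Count = 6
Average = 30/6 = 5.00
= avg=5.00, min=4, max=7


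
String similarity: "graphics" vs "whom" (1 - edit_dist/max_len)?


Word 1: "graphics" (length 8)
Word 2: "whom" (length 4)
One optimal edit sequence:
  1. delete 'g'  (+1)
  2. delete 'r'  (+1)
  3. delete 'a'  (+1)
  4. substitute 'p' -> 'w'  (+1)
  5. keep 'h'
  6. delete 'i'  (+1)
  7. substitute 'c' -> 'o'  (+1)
  8. substitute 's' -> 'm'  (+1)
Edit distance = 7
Max length = max(8, 4) = 8
Similarity = 1 - 7/8
= 0.1250


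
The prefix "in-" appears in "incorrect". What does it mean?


Prefix: in-
Example: incorrect (in- + correct)
Meaning = not / into


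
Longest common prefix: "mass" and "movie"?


Word 1: "mass"
Word 2: "movie"
Comparing from start:
  Pos 0: 'm' == 'm'
  Pos 1: 'a' != 'o' (stop)
LCP = "m" (length 1)


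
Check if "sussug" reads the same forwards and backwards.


Word: "sussug"
Reversed: "gussus"
Forward == Backward? sussug != gussus
Palindrome = No


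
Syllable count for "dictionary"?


Word: "dictionary"
Syllable breakdown: dic / tion / ar / y
Counting: 4 parts
= 4 syllables


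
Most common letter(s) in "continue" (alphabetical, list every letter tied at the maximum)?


Word: "continue"
Letter counts:
  'c': 1
  'e': 1
  'i': 1
  'n': 2
  'o': 1
  't': 1
  'u': 1
Maximum count = 2
Most frequent = 'n' (2 times each)


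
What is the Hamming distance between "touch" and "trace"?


Comparing character by character (same length = 5):
  Pos 0: 't' vs 't' =
  Pos 1: 'o' vs 'r' !=
  Pos 2: 'u' vs 'a' !=
  Pos 3: 'c' vs 'c' =
  Pos 4: 'h' vs 'e' !=
Hamming distance = 3


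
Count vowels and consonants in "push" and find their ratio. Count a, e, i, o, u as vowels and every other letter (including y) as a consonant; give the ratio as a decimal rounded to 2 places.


Word: "push"
Vowels (a,e,i,o,u): 1
Consonants: 3
Ratio = 1/3
= 0.33


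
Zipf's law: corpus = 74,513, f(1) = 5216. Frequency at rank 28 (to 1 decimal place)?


Zipf's law: f(r) = f(1) / r
f(1) = 5216
f(28) = 5216 / 28
= 186.3 occurrences


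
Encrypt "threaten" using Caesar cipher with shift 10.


Word: "threaten"
Shift: 10
Each letter → (letter + shift) mod 26:
  't' (19) + 10 = 3 → 'd'
  'h' (7) + 10 = 17 → 'r'
  'r' (17) + 10 = 1 → 'b'
  'e' (4) + 10 = 14 → 'o'
  'a' (0) + 10 = 10 → 'k'
  't' (19) + 10 = 3 → 'd'
  'e' (4) + 10 = 14 → 'o'
  'n' (13) + 10 = 23 → 'x'
Result = "drbokdox"


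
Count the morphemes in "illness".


Word: "illness"
Morphemes: ill + -ness
Each morpheme carries meaning
= 2 morphemes


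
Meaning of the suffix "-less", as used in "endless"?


Suffix: -less
Example: endless = end + -less
Meaning = without


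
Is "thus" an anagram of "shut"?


Word 1: "shut" → sorted: hstu
Word 2: "thus" → sorted: hstu
Same letters? hstu == hstu
Anagram = Yes


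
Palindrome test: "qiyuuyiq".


Word: "qiyuuyiq"
Reversed: "qiyuuyiq"
Forward == Backward? qiyuuyiq == qiyuuyiq
Palindrome = Yes


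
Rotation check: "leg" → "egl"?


Word: "leg", Candidate: "egl"
Method: check if candidate is substring of word+word
"legleg" contains "egl"? Yes
Is rotation = Yes


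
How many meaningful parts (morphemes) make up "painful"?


Word: "painful"
Morphemes: pain + -ful
Each morpheme carries meaning
= 2 morphemes


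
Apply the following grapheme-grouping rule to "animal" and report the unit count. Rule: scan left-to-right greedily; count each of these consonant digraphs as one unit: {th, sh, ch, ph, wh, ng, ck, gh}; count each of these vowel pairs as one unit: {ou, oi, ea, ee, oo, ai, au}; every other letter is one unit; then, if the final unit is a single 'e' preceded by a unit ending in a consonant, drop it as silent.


Word: "animal" (6 letters)
Left-to-right scan:
  1. 'a' (letter)
  2. 'n' (letter)
  3. 'i' (letter)
  4. 'm' (letter)
  5. 'a' (letter)
  6. 'l' (letter)
Units from scan: 6
Sound units = 6 units


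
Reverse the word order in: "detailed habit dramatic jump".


Original: "detailed habit dramatic jump"
Words (1..n): detailed | habit | dramatic | jump
Reversed (n..1): jump | dramatic | habit | detailed
Result = "jump dramatic habit detailed"


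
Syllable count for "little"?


Word: "little"
Syllable breakdown: lit · tle
Counting: 2 parts
= 2 syllables


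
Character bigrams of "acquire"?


Word: "acquire" (length 7)
Number of bigrams = 7 - 2 + 1 = 6
  Position 0: "ac"
  Position 1: "cq"
  Position 2: "qu"
  Position 3: "ui"
  Position 4: "ir"
  Position 5: "re"
Bigrams = "ac", "cq", "qu", "ui", "ir", "re"


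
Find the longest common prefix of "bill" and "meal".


Word 1: "bill"
Word 2: "meal"
Comparing from start:
  Pos 0: 'b' != 'm' (stop)
LCP = "" (length 0)


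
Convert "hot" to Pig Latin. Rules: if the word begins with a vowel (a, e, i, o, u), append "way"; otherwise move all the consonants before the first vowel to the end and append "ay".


Word: "hot"
Starts with consonant(s) → move to end, add 'ay'
Consonant cluster: "h"
Pig Latin = "othay"


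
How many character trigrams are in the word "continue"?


Word: "continue" (length 8)
Number of 3-grams = length - 3 + 1 = 8 - 3 + 1
= 6


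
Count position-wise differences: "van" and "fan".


Comparing character by character (same length = 3):
  Pos 0: 'v' vs 'f' !=
  Pos 1: 'a' vs 'a' =
  Pos 2: 'n' vs 'n' =
Hamming distance = 1


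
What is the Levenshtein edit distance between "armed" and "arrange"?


Word 1: "armed" (length 5)
Word 2: "arrange" (length 7)
One optimal edit sequence (insert/delete/substitute each cost 1):
  1. keep 'a'
  2. insert 'r'  (+1)
  3. keep 'r'
  4. insert 'a'  (+1)
  5. substitute 'm' -> 'n'  (+1)
  6. substitute 'e' -> 'g'  (+1)
  7. substitute 'd' -> 'e'  (+1)
Total edit operations: 5
Edit distance = 5


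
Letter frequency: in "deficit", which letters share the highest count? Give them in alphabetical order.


Word: "deficit"
Letter counts:
  'c': 1
  'd': 1
  'e': 1
  'f': 1
  'i': 2
  't': 1
Maximum count = 2
Most frequent = 'i' (2 times each)


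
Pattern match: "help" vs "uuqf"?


Pattern of "help": [0, 1, 2, 3]
Pattern of "uuqf": [0, 0, 1, 2]
Patterns do not match
Same pattern = No


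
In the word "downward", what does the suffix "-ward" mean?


Suffix: -ward
As in: downward -> down + -ward
Meaning = in the direction of


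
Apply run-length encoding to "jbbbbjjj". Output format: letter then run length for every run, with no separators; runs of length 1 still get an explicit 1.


String: "jbbbbjjj"
Scanning for consecutive runs:
  'j' x 1
  'b' x 4
  'j' x 3
RLE = "j1b4j3"


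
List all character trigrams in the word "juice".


Word: "juice" (length 5)
Number of trigrams = 5 - 3 + 1 = 3
  Position 0: "jui"
  Position 1: "uic"
  Position 2: "ice"
Trigrams = "jui", "uic", "ice"


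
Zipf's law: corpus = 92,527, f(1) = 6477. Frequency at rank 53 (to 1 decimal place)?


Zipf's law: f(r) = f(1) / r
f(1) = 6477
f(53) = 6477 / 53
= 122.2 occurrences


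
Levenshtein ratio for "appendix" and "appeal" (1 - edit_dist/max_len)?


Word 1: "appendix" (length 8)
Word 2: "appeal" (length 6)
One optimal edit sequence:
  1. keep 'a'
  2. keep 'p'
  3. keep 'p'
  4. keep 'e'
  5. delete 'n'  (+1)
  6. delete 'd'  (+1)
  7. substitute 'i' -> 'a'  (+1)
  8. substitute 'x' -> 'l'  (+1)
Edit distance = 4
Max length = max(8, 6) = 8
Similarity = 1 - 4/8
= 0.5000


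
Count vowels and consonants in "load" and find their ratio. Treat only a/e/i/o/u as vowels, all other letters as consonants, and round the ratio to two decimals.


Word: "load"
Vowels (a,e,i,o,u): 2
Consonants: 2
Ratio = 2/2
= 1.00


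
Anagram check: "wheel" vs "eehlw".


Word 1: "wheel" → sorted: eehlw
Word 2: "eehlw" → sorted: eehlw
Same letters? eehlw == eehlw
Anagram = Yes


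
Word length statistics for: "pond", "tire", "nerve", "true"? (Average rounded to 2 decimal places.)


Lengths: "pond"=4, "tire"=4, "nerve"=5, "true"=4
Sum = 17, Count = 4
Average = 17/4 = 4.25
= avg=4.25, min=4, max=5


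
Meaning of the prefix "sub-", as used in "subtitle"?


Prefix: sub-
Example: subtitle = sub- + title
Meaning = under / below


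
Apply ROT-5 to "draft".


Word: "draft"
Shift: 5
Each letter → (letter + shift) mod 26:
  'd' (3) + 5 = 8 → 'i'
  'r' (17) + 5 = 22 → 'w'
  'a' (0) + 5 = 5 → 'f'
  'f' (5) + 5 = 10 → 'k'
  't' (19) + 5 = 24 → 'y'
Result = "iwfky"


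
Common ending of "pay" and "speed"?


Word 1: "pay"
Word 2: "speed"
Comparing from end:
  Pos -1: 'y' != 'd' (stop)
LCS = "" (length 0)


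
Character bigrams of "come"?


Word: "come" (length 4)
Number of bigrams = 4 - 2 + 1 = 3
  Position 0: "co"
  Position 1: "om"
  Position 2: "me"
Bigrams = "co", "om", "me"


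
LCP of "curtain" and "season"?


Word 1: "curtain"
Word 2: "season"
Comparing from start:
  Pos 0: 'c' != 's' (stop)
LCP = "" (length 0)


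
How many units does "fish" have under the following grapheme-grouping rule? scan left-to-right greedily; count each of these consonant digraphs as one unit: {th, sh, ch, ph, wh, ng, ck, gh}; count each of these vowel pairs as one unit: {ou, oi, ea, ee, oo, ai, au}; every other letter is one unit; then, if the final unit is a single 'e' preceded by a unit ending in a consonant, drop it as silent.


Word: "fish" (4 letters)
Left-to-right scan:
  1. 'f' (letter)
  2. 'i' (letter)
  3. 'sh' (digraph)
Units from scan: 3
Sound units = 3 units


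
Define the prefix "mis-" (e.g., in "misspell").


Prefix: mis-
Example: misspell (mis- + spell)
Meaning = wrongly


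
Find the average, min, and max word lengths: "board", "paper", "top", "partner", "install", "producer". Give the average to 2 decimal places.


Lengths: "board"=5, "paper"=5, "top"=3, "partner"=7, "install"=7, "producer"=8
Sum = 35, Count = 6
Average = 35/6 = 5.83
= avg=5.83, min=3, max=8


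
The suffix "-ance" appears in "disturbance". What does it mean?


Suffix: -ance
Example: disturbance (disturb + -ance)
Meaning = state of


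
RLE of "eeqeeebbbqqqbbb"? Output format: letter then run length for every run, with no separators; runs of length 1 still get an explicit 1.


String: "eeqeeebbbqqqbbb"
Scanning for consecutive runs:
  'e' x 2
  'q' x 1
  'e' x 3
  'b' x 3
  'q' x 3
  'b' x 3
RLE = "e2q1e3b3q3b3"


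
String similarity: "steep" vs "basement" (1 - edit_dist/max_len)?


Word 1: "steep" (length 5)
Word 2: "basement" (length 8)
One optimal edit sequence:
  1. insert 'b'  (+1)
  2. insert 'a'  (+1)
  3. keep 's'
  4. insert 'e'  (+1)
  5. substitute 't' -> 'm'  (+1)
  6. keep 'e'
  7. substitute 'e' -> 'n'  (+1)
  8. substitute 'p' -> 't'  (+1)
Edit distance = 6
Max length = max(5, 8) = 8
Similarity = 1 - 6/8
= 0.2500


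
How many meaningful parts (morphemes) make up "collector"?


Word: "collector"
Morphemes: collect + -or
Each morpheme carries meaning
= 2 morphemes


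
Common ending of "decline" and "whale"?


Word 1: "decline"
Word 2: "whale"
Comparing from end:
  Pos -1: 'e' == 'e'
  Pos -2: 'n' != 'l' (stop)
LCS = "e" (length 1)


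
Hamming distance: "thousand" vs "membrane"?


Comparing character by character (same length = 8):
  Pos 0: 't' vs 'm' !=
  Pos 1: 'h' vs 'e' !=
  Pos 2: 'o' vs 'm' !=
  Pos 3: 'u' vs 'b' !=
  Pos 4: 's' vs 'r' !=
  Pos 5: 'a' vs 'a' =
  Pos 6: 'n' vs 'n' =
  Pos 7: 'd' vs 'e' !=
Hamming distance = 6


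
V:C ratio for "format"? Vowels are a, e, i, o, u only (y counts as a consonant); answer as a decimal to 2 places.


Word: "format"
Vowels (a,e,i,o,u): 2
Consonants: 4
Ratio = 2/4
= 0.50


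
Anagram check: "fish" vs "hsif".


Word 1: "fish" → sorted: fhis
Word 2: "hsif" → sorted: fhis
Same letters? fhis == fhis
Anagram = Yes


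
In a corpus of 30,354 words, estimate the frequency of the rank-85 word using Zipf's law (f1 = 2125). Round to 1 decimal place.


Zipf's law: f(r) = f(1) / r
f(1) = 2125
f(85) = 2125 / 85
= 25.0 occurrences


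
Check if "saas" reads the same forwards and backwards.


Word: "saas"
Reversed: "saas"
Forward == Backward? saas == saas
Palindrome = Yes


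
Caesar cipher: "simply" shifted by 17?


Word: "simply"
Shift: 17
Each letter → (letter + shift) mod 26:
  's' (18) + 17 = 9 → 'j'
  'i' (8) + 17 = 25 → 'z'
  'm' (12) + 17 = 3 → 'd'
  'p' (15) + 17 = 6 → 'g'
  'l' (11) + 17 = 2 → 'c'
  'y' (24) + 17 = 15 → 'p'
Result = "jzdgcp"


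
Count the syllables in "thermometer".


Word: "thermometer"
Syllable breakdown: ther-mom-e-ter
Counting: 4 parts
= 4 syllables


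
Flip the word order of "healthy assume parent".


Original: "healthy assume parent"
Words (1..n): healthy | assume | parent
Reversed (n..1): parent | assume | healthy
Result = "parent assume healthy"


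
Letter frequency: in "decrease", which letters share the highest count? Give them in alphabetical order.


Word: "decrease"
Letter counts:
  'a': 1
  'c': 1
  'd': 1
  'e': 3
  'r': 1
  's': 1
Maximum count = 3
Most frequent = 'e' (3 times each)
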